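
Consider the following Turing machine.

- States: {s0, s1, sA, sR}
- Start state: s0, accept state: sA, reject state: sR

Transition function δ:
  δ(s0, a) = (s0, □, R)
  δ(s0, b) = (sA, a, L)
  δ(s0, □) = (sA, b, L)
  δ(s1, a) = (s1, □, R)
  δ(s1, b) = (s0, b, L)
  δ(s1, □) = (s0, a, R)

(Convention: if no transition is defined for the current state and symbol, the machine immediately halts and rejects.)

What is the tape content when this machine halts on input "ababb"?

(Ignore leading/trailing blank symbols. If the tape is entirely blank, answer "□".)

Execution trace:
Initial: [s0]ababb
Step 1: δ(s0, a) = (s0, □, R) → □[s0]babb
Step 2: δ(s0, b) = (sA, a, L) → [sA]□aabb

The machine reaches the accept state sA and halts.

Final tape (ignoring leading/trailing blanks): aabb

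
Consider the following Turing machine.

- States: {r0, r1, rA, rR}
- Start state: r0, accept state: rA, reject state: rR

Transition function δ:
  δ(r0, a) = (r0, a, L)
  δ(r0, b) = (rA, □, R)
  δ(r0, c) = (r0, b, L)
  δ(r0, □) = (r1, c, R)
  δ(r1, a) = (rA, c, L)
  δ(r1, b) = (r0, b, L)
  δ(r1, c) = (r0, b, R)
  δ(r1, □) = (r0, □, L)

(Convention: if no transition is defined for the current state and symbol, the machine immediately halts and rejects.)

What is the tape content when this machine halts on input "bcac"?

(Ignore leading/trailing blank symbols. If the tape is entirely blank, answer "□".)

Execution trace:
Initial: [r0]bcac
Step 1: δ(r0, b) = (rA, □, R) → □[rA]cac

The machine reaches the accept state rA and halts.

Final tape (ignoring leading/trailing blanks): cac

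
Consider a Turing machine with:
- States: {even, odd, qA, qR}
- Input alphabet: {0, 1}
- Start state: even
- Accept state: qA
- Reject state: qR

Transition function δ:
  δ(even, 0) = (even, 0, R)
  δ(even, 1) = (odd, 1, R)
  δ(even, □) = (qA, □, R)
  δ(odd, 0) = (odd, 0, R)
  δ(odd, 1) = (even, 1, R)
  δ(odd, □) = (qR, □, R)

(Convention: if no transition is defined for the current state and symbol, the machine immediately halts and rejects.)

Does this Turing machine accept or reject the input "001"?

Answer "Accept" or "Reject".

Execution trace:
Initial: [even]001
Step 1: δ(even, 0) = (even, 0, R) → 0[even]01
Step 2: δ(even, 0) = (even, 0, R) → 00[even]1
Step 3: δ(even, 1) = (odd, 1, R) → 001[odd]□
Step 4: δ(odd, □) = (qR, □, R) → 001□[qR]□

The machine reaches the reject state qR and halts.

Answer: Reject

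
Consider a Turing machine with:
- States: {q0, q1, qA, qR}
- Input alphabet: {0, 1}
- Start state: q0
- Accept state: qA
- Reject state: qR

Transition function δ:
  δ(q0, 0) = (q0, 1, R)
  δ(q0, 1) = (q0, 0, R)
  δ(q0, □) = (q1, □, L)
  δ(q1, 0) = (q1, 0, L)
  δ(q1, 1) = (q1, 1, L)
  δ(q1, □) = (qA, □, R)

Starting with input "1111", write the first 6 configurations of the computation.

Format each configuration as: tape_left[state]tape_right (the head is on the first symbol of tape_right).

Transitions applied:
Step 1: δ(q0, 1) = (q0, 0, R)
Step 2: δ(q0, 1) = (q0, 0, R)
Step 3: δ(q0, 1) = (q0, 0, R)
Step 4: δ(q0, 1) = (q0, 0, R)
Step 5: δ(q0, □) = (q1, □, L)

The first 6 configurations are:
[q0]1111 ⊢ 0[q0]111 ⊢ 00[q0]11 ⊢ 000[q0]1 ⊢ 0000[q0]□ ⊢ 000[q1]0□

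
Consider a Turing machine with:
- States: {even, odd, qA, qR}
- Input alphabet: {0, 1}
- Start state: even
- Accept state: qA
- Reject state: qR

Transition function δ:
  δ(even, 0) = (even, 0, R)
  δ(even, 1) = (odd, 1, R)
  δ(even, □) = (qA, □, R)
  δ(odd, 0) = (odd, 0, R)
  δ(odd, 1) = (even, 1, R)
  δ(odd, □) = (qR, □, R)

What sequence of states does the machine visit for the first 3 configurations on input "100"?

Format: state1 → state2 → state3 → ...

Execution trace:
Initial: [even]100
Step 1: δ(even, 1) = (odd, 1, R) → 1[odd]00
Step 2: δ(odd, 0) = (odd, 0, R) → 10[odd]0

State sequence: even → odd → odd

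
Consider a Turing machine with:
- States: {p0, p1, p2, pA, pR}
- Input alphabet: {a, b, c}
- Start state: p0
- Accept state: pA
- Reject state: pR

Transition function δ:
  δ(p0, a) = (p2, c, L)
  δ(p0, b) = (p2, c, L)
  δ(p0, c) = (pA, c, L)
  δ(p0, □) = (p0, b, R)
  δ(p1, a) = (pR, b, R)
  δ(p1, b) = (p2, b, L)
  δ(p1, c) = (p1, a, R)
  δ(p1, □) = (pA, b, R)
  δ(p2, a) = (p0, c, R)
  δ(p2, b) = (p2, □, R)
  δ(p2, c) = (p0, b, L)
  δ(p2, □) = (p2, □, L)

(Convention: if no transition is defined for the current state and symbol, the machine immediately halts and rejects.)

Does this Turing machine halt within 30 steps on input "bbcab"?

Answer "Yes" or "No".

Execution trace:
Initial: [p0]bbcab
Step 1: δ(p0, b) = (p2, c, L) → [p2]□cbcab
Step 2: δ(p2, □) = (p2, □, L) → [p2]□□cbcab
Step 3: δ(p2, □) = (p2, □, L) → [p2]□□□cbcab
Step 4: δ(p2, □) = (p2, □, L) → [p2]□□□□cbcab
Step 5: δ(p2, □) = (p2, □, L) → [p2]□□□□□cbcab
Step 6: δ(p2, □) = (p2, □, L) → [p2]□□□□□□cbcab
Step 7: δ(p2, □) = (p2, □, L) → [p2]□□□□□□□cbcab
Step 8: δ(p2, □) = (p2, □, L) → [p2]□□□□□□□□cbcab
Step 9: δ(p2, □) = (p2, □, L) → [p2]□□□□□□□□□cbcab
Step 10: δ(p2, □) = (p2, □, L) → [p2]□□□□□□□□□□cbcab
Step 11: δ(p2, □) = (p2, □, L) → [p2]□□□□□□□□□□□cbcab
Step 12: δ(p2, □) = (p2, □, L) → [p2]□□□□□□□□□□□□cbcab
Step 13: δ(p2, □) = (p2, □, L) → [p2]□□□□□□□□□□□□□cbcab
Step 14: δ(p2, □) = (p2, □, L) → [p2]□□□□□□□□□□□□□□cbcab
Step 15: δ(p2, □) = (p2, □, L) → [p2]□□□□□□□□□□□□□□□cbcab
Step 16: δ(p2, □) = (p2, □, L) → [p2]□□□□□□□□□□□□□□□□cbcab
Step 17: δ(p2, □) = (p2, □, L) → [p2]□□□□□□□□□□□□□□□□□cbcab
Step 18: δ(p2, □) = (p2, □, L) → [p2]□□□□□□□□□□□□□□□□□□cbcab
Step 19: δ(p2, □) = (p2, □, L) → [p2]□□□□□□□□□□□□□□□□□□□cbcab
Step 20: δ(p2, □) = (p2, □, L) → [p2]□□□□□□□□□□□□□□□□□□□□cbcab
Step 21: δ(p2, □) = (p2, □, L) → [p2]□□□□□□□□□□□□□□□□□□□□□cbcab
Step 22: δ(p2, □) = (p2, □, L) → [p2]□□□□□□□□□□□□□□□□□□□□□□cbcab
Step 23: δ(p2, □) = (p2, □, L) → [p2]□□□□□□□□□□□□□□□□□□□□□□□cbcab
Step 24: δ(p2, □) = (p2, □, L) → [p2]□□□□□□□□□□□□□□□□□□□□□□□□cbcab
Step 25: δ(p2, □) = (p2, □, L) → [p2]□□□□□□□□□□□□□□□□□□□□□□□□□cbcab
Step 26: δ(p2, □) = (p2, □, L) → [p2]□□□□□□□□□□□□□□□□□□□□□□□□□□cbcab
Step 27: δ(p2, □) = (p2, □, L) → [p2]□□□□□□□□□□□□□□□□□□□□□□□□□□□cbcab
Step 28: δ(p2, □) = (p2, □, L) → [p2]□□□□□□□□□□□□□□□□□□□□□□□□□□□□cbcab
Step 29: δ(p2, □) = (p2, □, L) → [p2]□□□□□□□□□□□□□□□□□□□□□□□□□□□□□cbcab
Step 30: δ(p2, □) = (p2, □, L) → [p2]□□□□□□□□□□□□□□□□□□□□□□□□□□□□□□cbcab

The machine has not reached a halting state after 30 steps.
The machine did not halt within the 30-step bound.

Answer: No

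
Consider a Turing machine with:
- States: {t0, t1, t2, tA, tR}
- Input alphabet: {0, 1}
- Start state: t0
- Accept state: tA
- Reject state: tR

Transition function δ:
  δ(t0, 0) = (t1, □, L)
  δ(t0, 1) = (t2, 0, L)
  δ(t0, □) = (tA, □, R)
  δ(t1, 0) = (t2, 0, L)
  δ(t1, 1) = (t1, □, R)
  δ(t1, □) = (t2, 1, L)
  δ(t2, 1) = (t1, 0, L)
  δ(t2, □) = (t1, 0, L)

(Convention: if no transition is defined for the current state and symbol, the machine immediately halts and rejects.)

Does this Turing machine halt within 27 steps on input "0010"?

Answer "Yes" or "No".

Execution trace:
Initial: [t0]0010
Step 1: δ(t0, 0) = (t1, □, L) → [t1]□□010
Step 2: δ(t1, □) = (t2, 1, L) → [t2]□1□010
Step 3: δ(t2, □) = (t1, 0, L) → [t1]□01□010
Step 4: δ(t1, □) = (t2, 1, L) → [t2]□101□010
Step 5: δ(t2, □) = (t1, 0, L) → [t1]□0101□010
Step 6: δ(t1, □) = (t2, 1, L) → [t2]□10101□010
Step 7: δ(t2, □) = (t1, 0, L) → [t1]□010101□010
Step 8: δ(t1, □) = (t2, 1, L) → [t2]□1010101□010
Step 9: δ(t2, □) = (t1, 0, L) → [t1]□01010101□010
Step 10: δ(t1, □) = (t2, 1, L) → [t2]□101010101□010
Step 11: δ(t2, □) = (t1, 0, L) → [t1]□0101010101□010
Step 12: δ(t1, □) = (t2, 1, L) → [t2]□10101010101□010
Step 13: δ(t2, □) = (t1, 0, L) → [t1]□010101010101□010
Step 14: δ(t1, □) = (t2, 1, L) → [t2]□1010101010101□010
Step 15: δ(t2, □) = (t1, 0, L) → [t1]□01010101010101□010
Step 16: δ(t1, □) = (t2, 1, L) → [t2]□101010101010101□010
Step 17: δ(t2, □) = (t1, 0, L) → [t1]□0101010101010101□010
Step 18: δ(t1, □) = (t2, 1, L) → [t2]□10101010101010101□010
Step 19: δ(t2, □) = (t1, 0, L) → [t1]□010101010101010101□010
Step 20: δ(t1, □) = (t2, 1, L) → [t2]□1010101010101010101□010
Step 21: δ(t2, □) = (t1, 0, L) → [t1]□01010101010101010101□010
Step 22: δ(t1, □) = (t2, 1, L) → [t2]□101010101010101010101□010
Step 23: δ(t2, □) = (t1, 0, L) → [t1]□0101010101010101010101□010
Step 24: δ(t1, □) = (t2, 1, L) → [t2]□10101010101010101010101□010
Step 25: δ(t2, □) = (t1, 0, L) → [t1]□010101010101010101010101□010
Step 26: δ(t1, □) = (t2, 1, L) → [t2]□1010101010101010101010101□010
Step 27: δ(t2, □) = (t1, 0, L) → [t1]□01010101010101010101010101□010

The machine has not reached a halting state after 27 steps.
The machine did not halt within the 27-step bound.

Answer: No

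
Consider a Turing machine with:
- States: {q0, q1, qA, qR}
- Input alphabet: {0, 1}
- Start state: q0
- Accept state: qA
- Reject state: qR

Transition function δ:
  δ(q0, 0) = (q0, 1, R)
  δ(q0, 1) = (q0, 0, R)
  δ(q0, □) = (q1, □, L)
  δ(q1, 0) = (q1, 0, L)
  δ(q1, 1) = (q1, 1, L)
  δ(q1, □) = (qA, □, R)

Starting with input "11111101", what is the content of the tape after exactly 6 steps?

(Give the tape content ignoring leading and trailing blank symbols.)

Execution trace:
Initial: [q0]11111101
Step 1: δ(q0, 1) = (q0, 0, R) → 0[q0]1111101
Step 2: δ(q0, 1) = (q0, 0, R) → 00[q0]111101
Step 3: δ(q0, 1) = (q0, 0, R) → 000[q0]11101
Step 4: δ(q0, 1) = (q0, 0, R) → 0000[q0]1101
Step 5: δ(q0, 1) = (q0, 0, R) → 00000[q0]101
Step 6: δ(q0, 1) = (q0, 0, R) → 000000[q0]01

After 6 steps, the tape (ignoring leading/trailing blanks) is: 00000001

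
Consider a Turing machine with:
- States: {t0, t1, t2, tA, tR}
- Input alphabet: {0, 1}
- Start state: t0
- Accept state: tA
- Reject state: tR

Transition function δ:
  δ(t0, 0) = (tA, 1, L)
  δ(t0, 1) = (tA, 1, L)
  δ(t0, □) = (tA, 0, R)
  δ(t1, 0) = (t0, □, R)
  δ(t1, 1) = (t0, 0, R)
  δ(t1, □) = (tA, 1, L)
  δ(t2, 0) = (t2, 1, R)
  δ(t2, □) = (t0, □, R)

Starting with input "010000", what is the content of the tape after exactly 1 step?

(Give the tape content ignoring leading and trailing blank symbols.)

Execution trace:
Initial: [t0]010000
Step 1: δ(t0, 0) = (tA, 1, L) → [tA]□110000

The machine reaches the accept state tA and halts.

After 1 step, the tape (ignoring leading/trailing blanks) is: 110000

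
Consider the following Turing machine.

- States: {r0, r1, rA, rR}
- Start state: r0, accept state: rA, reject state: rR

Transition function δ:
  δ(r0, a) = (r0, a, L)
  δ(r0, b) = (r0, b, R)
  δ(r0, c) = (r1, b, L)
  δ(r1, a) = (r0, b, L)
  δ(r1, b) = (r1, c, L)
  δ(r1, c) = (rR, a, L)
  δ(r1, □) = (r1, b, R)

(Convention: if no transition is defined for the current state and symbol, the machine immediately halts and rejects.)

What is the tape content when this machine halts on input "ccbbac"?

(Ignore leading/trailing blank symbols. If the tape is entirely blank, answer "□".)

Execution trace:
Initial: [r0]ccbbac
Step 1: δ(r0, c) = (r1, b, L) → [r1]□bcbbac
Step 2: δ(r1, □) = (r1, b, R) → b[r1]bcbbac
Step 3: δ(r1, b) = (r1, c, L) → [r1]bccbbac
Step 4: δ(r1, b) = (r1, c, L) → [r1]□cccbbac
Step 5: δ(r1, □) = (r1, b, R) → b[r1]cccbbac
Step 6: δ(r1, c) = (rR, a, L) → [rR]baccbbac

The machine reaches the reject state rR and halts.

Final tape (ignoring leading/trailing blanks): baccbbac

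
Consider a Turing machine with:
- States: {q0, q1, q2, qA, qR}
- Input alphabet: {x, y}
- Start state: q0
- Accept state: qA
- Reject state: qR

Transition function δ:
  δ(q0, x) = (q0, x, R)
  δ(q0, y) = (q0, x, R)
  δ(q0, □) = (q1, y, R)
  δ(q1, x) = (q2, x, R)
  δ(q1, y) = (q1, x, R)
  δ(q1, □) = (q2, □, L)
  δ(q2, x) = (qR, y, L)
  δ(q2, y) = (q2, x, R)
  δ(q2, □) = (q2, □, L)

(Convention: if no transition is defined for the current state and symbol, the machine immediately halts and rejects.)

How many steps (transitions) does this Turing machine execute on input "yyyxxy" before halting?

Execution trace:
Initial: [q0]yyyxxy
Step 1: δ(q0, y) = (q0, x, R) → x[q0]yyxxy
Step 2: δ(q0, y) = (q0, x, R) → xx[q0]yxxy
Step 3: δ(q0, y) = (q0, x, R) → xxx[q0]xxy
Step 4: δ(q0, x) = (q0, x, R) → xxxx[q0]xy
Step 5: δ(q0, x) = (q0, x, R) → xxxxx[q0]y
Step 6: δ(q0, y) = (q0, x, R) → xxxxxx[q0]□
Step 7: δ(q0, □) = (q1, y, R) → xxxxxxy[q1]□
Step 8: δ(q1, □) = (q2, □, L) → xxxxxx[q2]y□
Step 9: δ(q2, y) = (q2, x, R) → xxxxxxx[q2]□
Step 10: δ(q2, □) = (q2, □, L) → xxxxxx[q2]x□
Step 11: δ(q2, x) = (qR, y, L) → xxxxx[qR]xy□

The machine reaches the reject state qR and halts.

The machine executed 11 steps before halting.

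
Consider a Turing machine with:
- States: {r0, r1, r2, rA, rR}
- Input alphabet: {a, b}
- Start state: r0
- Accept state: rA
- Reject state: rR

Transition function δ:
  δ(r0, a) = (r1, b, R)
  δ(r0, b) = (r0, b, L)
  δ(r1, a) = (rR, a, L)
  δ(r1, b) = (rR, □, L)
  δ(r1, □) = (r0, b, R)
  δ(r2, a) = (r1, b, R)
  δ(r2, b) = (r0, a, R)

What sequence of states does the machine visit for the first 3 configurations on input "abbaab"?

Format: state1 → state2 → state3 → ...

Execution trace:
Initial: [r0]abbaab
Step 1: δ(r0, a) = (r1, b, R) → b[r1]bbaab
Step 2: δ(r1, b) = (rR, □, L) → [rR]b□baab

The machine reaches the reject state rR and halts.

State sequence: r0 → r1 → rR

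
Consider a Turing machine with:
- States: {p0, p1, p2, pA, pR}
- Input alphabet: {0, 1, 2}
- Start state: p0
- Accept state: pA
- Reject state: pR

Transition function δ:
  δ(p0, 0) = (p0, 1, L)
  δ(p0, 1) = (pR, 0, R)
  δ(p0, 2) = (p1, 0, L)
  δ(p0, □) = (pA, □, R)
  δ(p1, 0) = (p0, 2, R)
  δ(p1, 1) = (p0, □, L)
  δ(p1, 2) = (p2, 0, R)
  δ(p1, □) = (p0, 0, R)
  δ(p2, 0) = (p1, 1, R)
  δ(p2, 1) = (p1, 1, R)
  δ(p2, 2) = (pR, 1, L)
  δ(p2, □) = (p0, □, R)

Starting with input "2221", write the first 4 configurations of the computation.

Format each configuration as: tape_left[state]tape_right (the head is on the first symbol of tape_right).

Transitions applied:
Step 1: δ(p0, 2) = (p1, 0, L)
Step 2: δ(p1, □) = (p0, 0, R)
Step 3: δ(p0, 0) = (p0, 1, L)

The first 4 configurations are:
[p0]2221 ⊢ [p1]□0221 ⊢ 0[p0]0221 ⊢ [p0]01221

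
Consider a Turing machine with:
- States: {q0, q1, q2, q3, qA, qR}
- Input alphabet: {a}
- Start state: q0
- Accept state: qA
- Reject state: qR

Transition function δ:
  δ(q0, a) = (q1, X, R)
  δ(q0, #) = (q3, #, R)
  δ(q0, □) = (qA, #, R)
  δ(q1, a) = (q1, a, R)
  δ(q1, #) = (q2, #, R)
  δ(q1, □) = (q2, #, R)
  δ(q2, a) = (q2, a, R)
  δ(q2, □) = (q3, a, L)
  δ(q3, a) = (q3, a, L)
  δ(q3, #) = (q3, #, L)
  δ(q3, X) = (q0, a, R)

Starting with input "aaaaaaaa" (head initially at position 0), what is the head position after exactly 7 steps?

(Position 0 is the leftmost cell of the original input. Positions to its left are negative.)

Execution trace (head position shown):
Step 0: [q0]aaaaaaaa  (head at position 0)
Step 1: move right → X[q1]aaaaaaa  (head at position 1)
Step 2: move right → Xa[q1]aaaaaa  (head at position 2)
Step 3: move right → Xaa[q1]aaaaa  (head at position 3)
Step 4: move right → Xaaa[q1]aaaa  (head at position 4)
Step 5: move right → Xaaaa[q1]aaa  (head at position 5)
Step 6: move right → Xaaaaa[q1]aa  (head at position 6)
Step 7: move right → Xaaaaaa[q1]a  (head at position 7)

After 7 steps, the head is at position 7.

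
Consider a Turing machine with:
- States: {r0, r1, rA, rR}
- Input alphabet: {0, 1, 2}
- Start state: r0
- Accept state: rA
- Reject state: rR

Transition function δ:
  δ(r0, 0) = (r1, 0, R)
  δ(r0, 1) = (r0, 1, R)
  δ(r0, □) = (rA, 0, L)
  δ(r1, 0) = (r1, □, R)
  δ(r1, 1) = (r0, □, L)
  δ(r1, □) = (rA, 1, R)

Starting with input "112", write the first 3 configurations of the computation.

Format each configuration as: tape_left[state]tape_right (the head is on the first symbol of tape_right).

Transitions applied:
Step 1: δ(r0, 1) = (r0, 1, R)
Step 2: δ(r0, 1) = (r0, 1, R)

The first 3 configurations are:
[r0]112 ⊢ 1[r0]12 ⊢ 11[r0]2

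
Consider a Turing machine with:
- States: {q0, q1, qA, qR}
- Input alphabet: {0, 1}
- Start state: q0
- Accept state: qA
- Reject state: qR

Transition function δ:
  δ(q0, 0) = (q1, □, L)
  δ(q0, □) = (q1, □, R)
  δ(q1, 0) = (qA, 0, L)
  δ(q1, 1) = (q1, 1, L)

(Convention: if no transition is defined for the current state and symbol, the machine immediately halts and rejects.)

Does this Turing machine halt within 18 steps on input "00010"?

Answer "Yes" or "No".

Execution trace:
Initial: [q0]00010
Step 1: δ(q0, 0) = (q1, □, L) → [q1]□□0010

No transition is defined for δ(q1, □). By convention the machine halts and rejects.
The machine halted after 1 step (within the 18-step bound).

Answer: Yes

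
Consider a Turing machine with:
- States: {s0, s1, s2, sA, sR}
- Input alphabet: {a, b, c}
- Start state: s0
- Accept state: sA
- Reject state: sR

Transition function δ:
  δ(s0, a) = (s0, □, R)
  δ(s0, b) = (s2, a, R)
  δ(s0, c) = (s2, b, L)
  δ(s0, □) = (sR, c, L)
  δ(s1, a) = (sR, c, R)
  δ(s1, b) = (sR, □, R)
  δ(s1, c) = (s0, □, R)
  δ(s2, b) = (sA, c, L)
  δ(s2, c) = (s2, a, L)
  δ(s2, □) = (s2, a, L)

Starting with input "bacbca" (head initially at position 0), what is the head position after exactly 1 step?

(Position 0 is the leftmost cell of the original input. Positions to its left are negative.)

Execution trace (head position shown):
Step 0: [s0]bacbca  (head at position 0)
Step 1: move right → a[s2]acbca  (head at position 1)

After 1 step, the head is at position 1.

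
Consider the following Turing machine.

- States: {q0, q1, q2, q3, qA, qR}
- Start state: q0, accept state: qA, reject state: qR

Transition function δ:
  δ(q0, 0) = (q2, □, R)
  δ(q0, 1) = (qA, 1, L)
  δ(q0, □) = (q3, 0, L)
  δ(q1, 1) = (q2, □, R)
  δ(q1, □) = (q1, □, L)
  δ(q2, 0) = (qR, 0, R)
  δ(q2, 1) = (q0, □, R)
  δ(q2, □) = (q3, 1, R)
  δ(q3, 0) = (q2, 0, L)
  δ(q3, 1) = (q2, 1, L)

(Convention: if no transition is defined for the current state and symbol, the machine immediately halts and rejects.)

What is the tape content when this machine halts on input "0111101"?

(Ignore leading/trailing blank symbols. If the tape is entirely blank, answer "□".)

Execution trace:
Initial: [q0]0111101
Step 1: δ(q0, 0) = (q2, □, R) → □[q2]111101
Step 2: δ(q2, 1) = (q0, □, R) → □□[q0]11101
Step 3: δ(q0, 1) = (qA, 1, L) → □[qA]□11101

The machine reaches the accept state qA and halts.

Final tape (ignoring leading/trailing blanks): 11101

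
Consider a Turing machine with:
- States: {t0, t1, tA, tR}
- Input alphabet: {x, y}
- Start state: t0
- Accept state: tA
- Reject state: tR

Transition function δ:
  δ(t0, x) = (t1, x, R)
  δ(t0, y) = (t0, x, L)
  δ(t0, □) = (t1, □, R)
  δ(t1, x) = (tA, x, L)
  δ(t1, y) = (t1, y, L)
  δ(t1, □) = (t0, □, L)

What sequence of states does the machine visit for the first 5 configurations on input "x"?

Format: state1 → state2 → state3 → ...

Execution trace:
Initial: [t0]x
Step 1: δ(t0, x) = (t1, x, R) → x[t1]□
Step 2: δ(t1, □) = (t0, □, L) → [t0]x□
Step 3: δ(t0, x) = (t1, x, R) → x[t1]□
Step 4: δ(t1, □) = (t0, □, L) → [t0]x□

State sequence: t0 → t1 → t0 → t1 → t0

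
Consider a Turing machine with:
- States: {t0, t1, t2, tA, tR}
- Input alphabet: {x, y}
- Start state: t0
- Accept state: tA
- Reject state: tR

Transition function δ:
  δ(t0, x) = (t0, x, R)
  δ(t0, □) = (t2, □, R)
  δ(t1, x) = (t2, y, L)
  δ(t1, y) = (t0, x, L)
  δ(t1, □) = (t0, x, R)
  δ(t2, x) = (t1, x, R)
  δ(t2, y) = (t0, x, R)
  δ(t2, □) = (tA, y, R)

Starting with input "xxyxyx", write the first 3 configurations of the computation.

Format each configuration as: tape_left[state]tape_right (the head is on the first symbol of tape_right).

Transitions applied:
Step 1: δ(t0, x) = (t0, x, R)
Step 2: δ(t0, x) = (t0, x, R)

The first 3 configurations are:
[t0]xxyxyx ⊢ x[t0]xyxyx ⊢ xx[t0]yxyx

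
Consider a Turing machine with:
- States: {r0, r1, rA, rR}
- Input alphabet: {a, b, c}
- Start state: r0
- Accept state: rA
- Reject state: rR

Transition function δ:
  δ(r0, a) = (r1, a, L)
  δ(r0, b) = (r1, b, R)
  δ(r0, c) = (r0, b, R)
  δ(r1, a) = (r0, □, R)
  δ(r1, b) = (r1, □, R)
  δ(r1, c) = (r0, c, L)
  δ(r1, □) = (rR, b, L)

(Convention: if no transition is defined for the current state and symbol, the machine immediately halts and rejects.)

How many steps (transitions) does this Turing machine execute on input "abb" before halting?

Execution trace:
Initial: [r0]abb
Step 1: δ(r0, a) = (r1, a, L) → [r1]□abb
Step 2: δ(r1, □) = (rR, b, L) → [rR]□babb

The machine reaches the reject state rR and halts.

The machine executed 2 steps before halting.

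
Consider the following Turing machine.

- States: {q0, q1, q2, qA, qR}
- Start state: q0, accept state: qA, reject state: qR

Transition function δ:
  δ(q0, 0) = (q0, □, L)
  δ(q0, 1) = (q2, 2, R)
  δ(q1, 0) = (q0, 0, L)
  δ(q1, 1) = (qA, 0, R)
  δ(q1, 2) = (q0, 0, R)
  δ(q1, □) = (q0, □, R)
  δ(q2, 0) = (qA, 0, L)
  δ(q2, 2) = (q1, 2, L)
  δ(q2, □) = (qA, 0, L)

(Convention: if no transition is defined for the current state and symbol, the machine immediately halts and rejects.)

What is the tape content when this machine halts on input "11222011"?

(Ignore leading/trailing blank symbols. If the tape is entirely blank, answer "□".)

Execution trace:
Initial: [q0]11222011
Step 1: δ(q0, 1) = (q2, 2, R) → 2[q2]1222011

No transition is defined for δ(q2, 1). By convention the machine halts and rejects.

Final tape (ignoring leading/trailing blanks): 21222011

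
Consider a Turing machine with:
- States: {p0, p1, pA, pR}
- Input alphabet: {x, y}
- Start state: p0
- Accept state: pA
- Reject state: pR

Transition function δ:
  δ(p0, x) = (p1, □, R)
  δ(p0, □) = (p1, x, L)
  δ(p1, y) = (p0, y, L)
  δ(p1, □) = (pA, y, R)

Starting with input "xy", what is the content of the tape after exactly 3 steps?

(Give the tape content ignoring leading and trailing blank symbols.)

Execution trace:
Initial: [p0]xy
Step 1: δ(p0, x) = (p1, □, R) → □[p1]y
Step 2: δ(p1, y) = (p0, y, L) → [p0]□y
Step 3: δ(p0, □) = (p1, x, L) → [p1]□xy

After 3 steps, the tape (ignoring leading/trailing blanks) is: xy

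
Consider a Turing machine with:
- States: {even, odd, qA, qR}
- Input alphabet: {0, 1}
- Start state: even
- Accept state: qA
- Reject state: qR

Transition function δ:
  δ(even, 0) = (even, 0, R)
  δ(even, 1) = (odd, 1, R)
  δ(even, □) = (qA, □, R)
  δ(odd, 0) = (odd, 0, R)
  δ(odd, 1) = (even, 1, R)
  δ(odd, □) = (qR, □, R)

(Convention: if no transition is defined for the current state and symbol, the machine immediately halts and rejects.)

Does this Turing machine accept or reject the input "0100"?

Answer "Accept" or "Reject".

Execution trace:
Initial: [even]0100
Step 1: δ(even, 0) = (even, 0, R) → 0[even]100
Step 2: δ(even, 1) = (odd, 1, R) → 01[odd]00
Step 3: δ(odd, 0) = (odd, 0, R) → 010[odd]0
Step 4: δ(odd, 0) = (odd, 0, R) → 0100[odd]□
Step 5: δ(odd, □) = (qR, □, R) → 0100□[qR]□

The machine reaches the reject state qR and halts.

Answer: Reject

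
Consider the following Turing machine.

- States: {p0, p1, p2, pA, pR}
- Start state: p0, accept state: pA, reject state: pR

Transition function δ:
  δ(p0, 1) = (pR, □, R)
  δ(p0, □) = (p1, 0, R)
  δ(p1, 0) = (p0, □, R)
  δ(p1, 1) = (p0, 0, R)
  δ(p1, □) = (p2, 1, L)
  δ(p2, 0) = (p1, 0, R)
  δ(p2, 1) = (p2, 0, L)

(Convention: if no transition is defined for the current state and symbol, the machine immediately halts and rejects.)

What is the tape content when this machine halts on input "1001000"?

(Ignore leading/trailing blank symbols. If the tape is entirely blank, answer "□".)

Execution trace:
Initial: [p0]1001000
Step 1: δ(p0, 1) = (pR, □, R) → □[pR]001000

The machine reaches the reject state pR and halts.

Final tape (ignoring leading/trailing blanks): 001000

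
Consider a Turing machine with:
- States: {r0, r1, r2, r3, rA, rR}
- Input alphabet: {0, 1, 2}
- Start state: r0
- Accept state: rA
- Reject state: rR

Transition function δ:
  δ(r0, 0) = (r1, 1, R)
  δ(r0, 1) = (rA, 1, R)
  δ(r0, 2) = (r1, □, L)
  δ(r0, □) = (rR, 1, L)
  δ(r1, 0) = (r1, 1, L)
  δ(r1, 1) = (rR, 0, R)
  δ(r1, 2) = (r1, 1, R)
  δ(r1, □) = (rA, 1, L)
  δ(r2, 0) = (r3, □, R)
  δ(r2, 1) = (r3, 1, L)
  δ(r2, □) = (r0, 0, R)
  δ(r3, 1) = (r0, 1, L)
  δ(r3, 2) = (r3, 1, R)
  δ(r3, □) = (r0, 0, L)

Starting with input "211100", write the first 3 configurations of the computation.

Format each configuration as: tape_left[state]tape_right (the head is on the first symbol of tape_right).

Transitions applied:
Step 1: δ(r0, 2) = (r1, □, L)
Step 2: δ(r1, □) = (rA, 1, L)

The first 3 configurations are:
[r0]211100 ⊢ [r1]□□11100 ⊢ [rA]□1□11100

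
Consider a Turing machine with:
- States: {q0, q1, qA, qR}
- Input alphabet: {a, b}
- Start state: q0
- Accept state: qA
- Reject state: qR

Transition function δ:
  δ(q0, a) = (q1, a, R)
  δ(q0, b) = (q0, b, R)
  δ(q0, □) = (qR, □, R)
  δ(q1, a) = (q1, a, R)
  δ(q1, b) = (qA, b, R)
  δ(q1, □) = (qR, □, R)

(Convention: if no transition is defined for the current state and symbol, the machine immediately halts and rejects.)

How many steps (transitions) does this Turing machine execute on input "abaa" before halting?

Execution trace:
Initial: [q0]abaa
Step 1: δ(q0, a) = (q1, a, R) → a[q1]baa
Step 2: δ(q1, b) = (qA, b, R) → ab[qA]aa

The machine reaches the accept state qA and halts.

The machine executed 2 steps before halting.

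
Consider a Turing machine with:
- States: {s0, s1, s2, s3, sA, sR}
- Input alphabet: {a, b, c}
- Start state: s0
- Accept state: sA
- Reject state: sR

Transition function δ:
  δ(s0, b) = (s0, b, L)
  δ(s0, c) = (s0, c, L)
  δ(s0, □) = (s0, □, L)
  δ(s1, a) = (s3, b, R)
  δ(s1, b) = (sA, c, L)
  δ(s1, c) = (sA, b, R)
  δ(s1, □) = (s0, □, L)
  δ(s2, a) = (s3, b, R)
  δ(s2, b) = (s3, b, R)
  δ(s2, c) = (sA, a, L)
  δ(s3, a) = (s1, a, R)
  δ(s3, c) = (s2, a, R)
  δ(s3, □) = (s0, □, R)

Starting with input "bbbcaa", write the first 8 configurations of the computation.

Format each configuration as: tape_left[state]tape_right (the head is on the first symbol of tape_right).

Transitions applied:
Step 1: δ(s0, b) = (s0, b, L)
Step 2: δ(s0, □) = (s0, □, L)
Step 3: δ(s0, □) = (s0, □, L)
Step 4: δ(s0, □) = (s0, □, L)
Step 5: δ(s0, □) = (s0, □, L)
Step 6: δ(s0, □) = (s0, □, L)
Step 7: δ(s0, □) = (s0, □, L)

The first 8 configurations are:
[s0]bbbcaa ⊢ [s0]□bbbcaa ⊢ [s0]□□bbbcaa ⊢ [s0]□□□bbbcaa ⊢ [s0]□□□□bbbcaa ⊢ [s0]□□□□□bbbcaa ⊢ [s0]□□□□□□bbbcaa ⊢ [s0]□□□□□□□bbbcaa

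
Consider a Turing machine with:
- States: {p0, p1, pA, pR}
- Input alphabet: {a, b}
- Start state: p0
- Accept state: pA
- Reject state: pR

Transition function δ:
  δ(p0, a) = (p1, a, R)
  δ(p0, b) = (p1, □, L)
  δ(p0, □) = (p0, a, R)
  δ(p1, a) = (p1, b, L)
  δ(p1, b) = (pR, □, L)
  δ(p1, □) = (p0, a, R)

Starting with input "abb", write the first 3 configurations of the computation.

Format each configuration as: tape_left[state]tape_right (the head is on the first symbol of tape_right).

Transitions applied:
Step 1: δ(p0, a) = (p1, a, R)
Step 2: δ(p1, b) = (pR, □, L)

The first 3 configurations are:
[p0]abb ⊢ a[p1]bb ⊢ [pR]a□b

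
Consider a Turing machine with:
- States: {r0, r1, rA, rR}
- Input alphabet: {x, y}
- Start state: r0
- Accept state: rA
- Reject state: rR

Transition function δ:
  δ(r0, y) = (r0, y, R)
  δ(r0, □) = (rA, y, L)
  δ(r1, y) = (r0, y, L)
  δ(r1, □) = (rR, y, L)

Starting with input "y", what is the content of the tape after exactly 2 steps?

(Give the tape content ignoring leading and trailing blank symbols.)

Execution trace:
Initial: [r0]y
Step 1: δ(r0, y) = (r0, y, R) → y[r0]□
Step 2: δ(r0, □) = (rA, y, L) → [rA]yy

The machine reaches the accept state rA and halts.

After 2 steps, the tape (ignoring leading/trailing blanks) is: yy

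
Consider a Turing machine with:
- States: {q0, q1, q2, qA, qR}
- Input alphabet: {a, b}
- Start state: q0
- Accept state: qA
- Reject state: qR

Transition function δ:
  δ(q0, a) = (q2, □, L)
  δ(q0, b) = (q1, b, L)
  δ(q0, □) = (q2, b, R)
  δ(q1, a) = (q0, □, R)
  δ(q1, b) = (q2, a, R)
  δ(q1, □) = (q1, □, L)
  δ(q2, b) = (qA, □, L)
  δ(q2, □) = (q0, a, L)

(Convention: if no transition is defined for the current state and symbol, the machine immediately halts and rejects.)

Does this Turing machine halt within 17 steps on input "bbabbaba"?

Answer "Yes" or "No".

Execution trace:
Initial: [q0]bbabbaba
Step 1: δ(q0, b) = (q1, b, L) → [q1]□bbabbaba
Step 2: δ(q1, □) = (q1, □, L) → [q1]□□bbabbaba
Step 3: δ(q1, □) = (q1, □, L) → [q1]□□□bbabbaba
Step 4: δ(q1, □) = (q1, □, L) → [q1]□□□□bbabbaba
Step 5: δ(q1, □) = (q1, □, L) → [q1]□□□□□bbabbaba
Step 6: δ(q1, □) = (q1, □, L) → [q1]□□□□□□bbabbaba
Step 7: δ(q1, □) = (q1, □, L) → [q1]□□□□□□□bbabbaba
Step 8: δ(q1, □) = (q1, □, L) → [q1]□□□□□□□□bbabbaba
Step 9: δ(q1, □) = (q1, □, L) → [q1]□□□□□□□□□bbabbaba
Step 10: δ(q1, □) = (q1, □, L) → [q1]□□□□□□□□□□bbabbaba
Step 11: δ(q1, □) = (q1, □, L) → [q1]□□□□□□□□□□□bbabbaba
Step 12: δ(q1, □) = (q1, □, L) → [q1]□□□□□□□□□□□□bbabbaba
Step 13: δ(q1, □) = (q1, □, L) → [q1]□□□□□□□□□□□□□bbabbaba
Step 14: δ(q1, □) = (q1, □, L) → [q1]□□□□□□□□□□□□□□bbabbaba
Step 15: δ(q1, □) = (q1, □, L) → [q1]□□□□□□□□□□□□□□□bbabbaba
Step 16: δ(q1, □) = (q1, □, L) → [q1]□□□□□□□□□□□□□□□□bbabbaba
Step 17: δ(q1, □) = (q1, □, L) → [q1]□□□□□□□□□□□□□□□□□bbabbaba

The machine has not reached a halting state after 17 steps.
The machine did not halt within the 17-step bound.

Answer: No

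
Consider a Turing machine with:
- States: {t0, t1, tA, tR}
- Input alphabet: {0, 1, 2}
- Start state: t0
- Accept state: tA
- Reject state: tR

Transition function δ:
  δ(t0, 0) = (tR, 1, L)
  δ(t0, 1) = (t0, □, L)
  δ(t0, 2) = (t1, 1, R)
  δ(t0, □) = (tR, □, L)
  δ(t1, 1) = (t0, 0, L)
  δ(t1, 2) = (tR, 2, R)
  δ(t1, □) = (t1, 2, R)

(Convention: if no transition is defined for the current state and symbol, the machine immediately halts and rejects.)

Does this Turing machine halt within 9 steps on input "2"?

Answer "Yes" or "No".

Execution trace:
Initial: [t0]2
Step 1: δ(t0, 2) = (t1, 1, R) → 1[t1]□
Step 2: δ(t1, □) = (t1, 2, R) → 12[t1]□
Step 3: δ(t1, □) = (t1, 2, R) → 122[t1]□
Step 4: δ(t1, □) = (t1, 2, R) → 1222[t1]□
Step 5: δ(t1, □) = (t1, 2, R) → 12222[t1]□
Step 6: δ(t1, □) = (t1, 2, R) → 122222[t1]□
Step 7: δ(t1, □) = (t1, 2, R) → 1222222[t1]□
Step 8: δ(t1, □) = (t1, 2, R) → 12222222[t1]□
Step 9: δ(t1, □) = (t1, 2, R) → 122222222[t1]□

The machine has not reached a halting state after 9 steps.
The machine did not halt within the 9-step bound.

Answer: No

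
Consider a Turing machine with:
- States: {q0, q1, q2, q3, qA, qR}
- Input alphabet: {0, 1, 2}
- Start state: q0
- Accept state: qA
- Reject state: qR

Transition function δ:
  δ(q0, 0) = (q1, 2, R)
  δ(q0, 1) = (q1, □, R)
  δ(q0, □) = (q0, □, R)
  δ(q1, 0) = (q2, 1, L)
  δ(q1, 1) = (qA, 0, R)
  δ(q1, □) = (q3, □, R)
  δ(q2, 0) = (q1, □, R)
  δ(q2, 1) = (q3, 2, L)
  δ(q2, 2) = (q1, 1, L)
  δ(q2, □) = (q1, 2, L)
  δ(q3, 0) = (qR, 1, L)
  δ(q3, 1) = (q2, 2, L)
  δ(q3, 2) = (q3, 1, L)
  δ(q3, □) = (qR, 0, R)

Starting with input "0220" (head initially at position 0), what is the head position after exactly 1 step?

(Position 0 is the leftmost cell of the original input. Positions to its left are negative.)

Execution trace (head position shown):
Step 0: [q0]0220  (head at position 0)
Step 1: move right → 2[q1]220  (head at position 1)

After 1 step, the head is at position 1.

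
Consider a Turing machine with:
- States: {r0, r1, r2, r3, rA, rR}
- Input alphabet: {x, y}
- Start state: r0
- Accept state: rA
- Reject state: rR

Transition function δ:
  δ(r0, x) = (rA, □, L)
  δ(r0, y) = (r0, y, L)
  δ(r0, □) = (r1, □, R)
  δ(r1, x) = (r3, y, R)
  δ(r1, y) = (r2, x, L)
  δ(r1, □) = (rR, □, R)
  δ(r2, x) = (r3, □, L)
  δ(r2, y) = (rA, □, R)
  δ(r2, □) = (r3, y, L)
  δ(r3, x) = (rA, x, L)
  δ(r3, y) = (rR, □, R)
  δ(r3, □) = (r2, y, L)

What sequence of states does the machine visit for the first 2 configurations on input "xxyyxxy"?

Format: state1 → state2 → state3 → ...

Execution trace:
Initial: [r0]xxyyxxy
Step 1: δ(r0, x) = (rA, □, L) → [rA]□□xyyxxy

The machine reaches the accept state rA and halts.

State sequence: r0 → rA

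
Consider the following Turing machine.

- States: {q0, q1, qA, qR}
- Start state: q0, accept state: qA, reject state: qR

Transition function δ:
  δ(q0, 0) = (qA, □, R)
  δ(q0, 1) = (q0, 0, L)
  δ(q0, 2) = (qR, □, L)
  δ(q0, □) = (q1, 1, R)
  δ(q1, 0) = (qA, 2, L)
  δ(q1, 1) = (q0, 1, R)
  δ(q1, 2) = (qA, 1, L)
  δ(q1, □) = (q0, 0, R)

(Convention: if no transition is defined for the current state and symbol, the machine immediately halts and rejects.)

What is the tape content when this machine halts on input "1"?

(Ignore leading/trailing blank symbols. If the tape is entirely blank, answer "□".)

Execution trace:
Initial: [q0]1
Step 1: δ(q0, 1) = (q0, 0, L) → [q0]□0
Step 2: δ(q0, □) = (q1, 1, R) → 1[q1]0
Step 3: δ(q1, 0) = (qA, 2, L) → [qA]12

The machine reaches the accept state qA and halts.

Final tape (ignoring leading/trailing blanks): 12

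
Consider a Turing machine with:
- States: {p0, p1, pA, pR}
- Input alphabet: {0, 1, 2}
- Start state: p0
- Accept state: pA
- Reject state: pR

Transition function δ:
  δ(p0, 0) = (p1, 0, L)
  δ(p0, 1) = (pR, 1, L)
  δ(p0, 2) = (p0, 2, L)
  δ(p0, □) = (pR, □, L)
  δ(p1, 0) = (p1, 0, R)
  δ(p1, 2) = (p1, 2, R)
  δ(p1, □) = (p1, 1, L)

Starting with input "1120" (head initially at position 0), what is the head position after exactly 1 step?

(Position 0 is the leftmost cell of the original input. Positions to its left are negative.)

Execution trace (head position shown):
Step 0: [p0]1120  (head at position 0)
Step 1: move left → [pR]□1120  (head at position -1)

After 1 step, the head is at position -1.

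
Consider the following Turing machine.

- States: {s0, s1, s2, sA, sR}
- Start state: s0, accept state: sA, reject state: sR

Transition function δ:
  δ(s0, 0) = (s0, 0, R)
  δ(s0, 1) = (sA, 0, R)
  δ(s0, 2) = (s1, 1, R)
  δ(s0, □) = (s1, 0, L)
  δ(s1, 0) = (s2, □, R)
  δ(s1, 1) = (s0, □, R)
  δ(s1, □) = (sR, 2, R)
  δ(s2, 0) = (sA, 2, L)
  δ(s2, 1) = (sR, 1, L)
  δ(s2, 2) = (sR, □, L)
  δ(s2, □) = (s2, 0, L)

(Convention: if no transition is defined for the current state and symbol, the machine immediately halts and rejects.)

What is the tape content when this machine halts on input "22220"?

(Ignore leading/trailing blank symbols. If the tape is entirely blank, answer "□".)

Execution trace:
Initial: [s0]22220
Step 1: δ(s0, 2) = (s1, 1, R) → 1[s1]2220

No transition is defined for δ(s1, 2). By convention the machine halts and rejects.

Final tape (ignoring leading/trailing blanks): 12220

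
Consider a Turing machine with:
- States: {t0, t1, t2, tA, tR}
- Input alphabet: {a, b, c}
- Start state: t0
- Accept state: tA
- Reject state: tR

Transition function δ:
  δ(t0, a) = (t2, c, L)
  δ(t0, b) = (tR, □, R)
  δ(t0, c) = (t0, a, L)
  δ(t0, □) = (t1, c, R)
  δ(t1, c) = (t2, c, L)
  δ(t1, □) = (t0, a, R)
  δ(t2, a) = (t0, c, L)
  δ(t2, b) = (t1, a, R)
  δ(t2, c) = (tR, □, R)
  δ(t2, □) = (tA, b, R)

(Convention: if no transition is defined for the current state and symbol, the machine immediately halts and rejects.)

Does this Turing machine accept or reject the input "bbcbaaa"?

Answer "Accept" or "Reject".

Execution trace:
Initial: [t0]bbcbaaa
Step 1: δ(t0, b) = (tR, □, R) → □[tR]bcbaaa

The machine reaches the reject state tR and halts.

Answer: Reject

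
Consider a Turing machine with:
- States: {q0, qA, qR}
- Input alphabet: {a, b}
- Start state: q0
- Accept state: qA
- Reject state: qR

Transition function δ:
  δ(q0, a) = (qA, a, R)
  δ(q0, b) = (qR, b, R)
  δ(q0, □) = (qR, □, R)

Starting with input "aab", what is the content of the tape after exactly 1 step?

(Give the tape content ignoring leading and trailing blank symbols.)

Execution trace:
Initial: [q0]aab
Step 1: δ(q0, a) = (qA, a, R) → a[qA]ab

The machine reaches the accept state qA and halts.

After 1 step, the tape (ignoring leading/trailing blanks) is: aab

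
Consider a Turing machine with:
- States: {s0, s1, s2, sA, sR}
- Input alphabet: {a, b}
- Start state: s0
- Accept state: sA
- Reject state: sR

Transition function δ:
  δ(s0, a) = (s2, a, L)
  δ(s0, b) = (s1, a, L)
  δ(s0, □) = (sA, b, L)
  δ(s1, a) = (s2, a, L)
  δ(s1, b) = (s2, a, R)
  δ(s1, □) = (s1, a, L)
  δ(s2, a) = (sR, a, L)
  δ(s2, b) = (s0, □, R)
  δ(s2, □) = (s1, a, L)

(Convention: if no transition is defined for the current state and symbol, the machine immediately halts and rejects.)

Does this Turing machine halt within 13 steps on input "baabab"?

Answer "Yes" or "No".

Execution trace:
Initial: [s0]baabab
Step 1: δ(s0, b) = (s1, a, L) → [s1]□aaabab
Step 2: δ(s1, □) = (s1, a, L) → [s1]□aaaabab
Step 3: δ(s1, □) = (s1, a, L) → [s1]□aaaaabab
Step 4: δ(s1, □) = (s1, a, L) → [s1]□aaaaaabab
Step 5: δ(s1, □) = (s1, a, L) → [s1]□aaaaaaabab
Step 6: δ(s1, □) = (s1, a, L) → [s1]□aaaaaaaabab
Step 7: δ(s1, □) = (s1, a, L) → [s1]□aaaaaaaaabab
Step 8: δ(s1, □) = (s1, a, L) → [s1]□aaaaaaaaaabab
Step 9: δ(s1, □) = (s1, a, L) → [s1]□aaaaaaaaaaabab
Step 10: δ(s1, □) = (s1, a, L) → [s1]□aaaaaaaaaaaabab
Step 11: δ(s1, □) = (s1, a, L) → [s1]□aaaaaaaaaaaaabab
Step 12: δ(s1, □) = (s1, a, L) → [s1]□aaaaaaaaaaaaaabab
Step 13: δ(s1, □) = (s1, a, L) → [s1]□aaaaaaaaaaaaaaabab

The machine has not reached a halting state after 13 steps.
The machine did not halt within the 13-step bound.

Answer: No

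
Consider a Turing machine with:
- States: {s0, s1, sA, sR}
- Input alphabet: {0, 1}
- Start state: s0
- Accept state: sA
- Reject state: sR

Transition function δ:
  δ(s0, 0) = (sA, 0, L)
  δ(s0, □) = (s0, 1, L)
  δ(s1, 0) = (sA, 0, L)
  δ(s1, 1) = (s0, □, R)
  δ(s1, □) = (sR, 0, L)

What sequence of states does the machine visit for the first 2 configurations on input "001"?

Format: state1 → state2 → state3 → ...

Execution trace:
Initial: [s0]001
Step 1: δ(s0, 0) = (sA, 0, L) → [sA]□001

The machine reaches the accept state sA and halts.

State sequence: s0 → sA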